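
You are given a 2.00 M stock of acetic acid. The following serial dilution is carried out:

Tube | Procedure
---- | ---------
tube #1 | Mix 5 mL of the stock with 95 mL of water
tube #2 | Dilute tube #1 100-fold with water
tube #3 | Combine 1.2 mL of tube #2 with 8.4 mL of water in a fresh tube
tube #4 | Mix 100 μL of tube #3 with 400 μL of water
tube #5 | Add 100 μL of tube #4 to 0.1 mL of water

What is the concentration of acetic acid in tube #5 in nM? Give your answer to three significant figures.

1.25 × 10^4 nM

Step 1: 5 mL + 95 mL = 100 mL total → factor 100/5 = 20
Step 2: 100-fold → factor 100
Step 3: 1.2 mL + 8.4 mL = 9.6 mL total → factor 9.6/1.2 = 8
Step 4: 100 μL + 400 μL = 500 μL total → factor 500/100 = 5
Step 5: 100 μL + 0.1 mL = 200 μL total → factor 200/100 = 2
Overall dilution factor = 20 × 100 × 8 × 5 × 2 = 1.6 × 10^5
Final = 2.00 M / 1.6 × 10^5 = 1.250 × 10^-5 M = 1.25 × 10^4 nM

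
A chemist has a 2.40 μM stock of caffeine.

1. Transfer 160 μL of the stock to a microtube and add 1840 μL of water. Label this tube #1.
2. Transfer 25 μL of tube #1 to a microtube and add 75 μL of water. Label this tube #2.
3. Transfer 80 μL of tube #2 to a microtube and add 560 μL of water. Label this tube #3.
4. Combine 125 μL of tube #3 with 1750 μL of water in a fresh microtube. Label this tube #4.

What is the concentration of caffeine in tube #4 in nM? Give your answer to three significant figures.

Step 1: 160 μL + 1840 μL = 2000 μL total → factor 2000/160 = 12.5
Step 2: 25 μL + 75 μL = 100 μL total → factor 100/25 = 4
Step 3: 80 μL + 560 μL = 640 μL total → factor 640/80 = 8
Step 4: 125 μL + 1750 μL = 1875 μL total → factor 1875/125 = 15
Overall dilution factor = 12.5 × 4 × 8 × 15 = 6000
Final = 2.40 μM / 6000 = 0.0004000 μM = 0.400 nM

0.400 nM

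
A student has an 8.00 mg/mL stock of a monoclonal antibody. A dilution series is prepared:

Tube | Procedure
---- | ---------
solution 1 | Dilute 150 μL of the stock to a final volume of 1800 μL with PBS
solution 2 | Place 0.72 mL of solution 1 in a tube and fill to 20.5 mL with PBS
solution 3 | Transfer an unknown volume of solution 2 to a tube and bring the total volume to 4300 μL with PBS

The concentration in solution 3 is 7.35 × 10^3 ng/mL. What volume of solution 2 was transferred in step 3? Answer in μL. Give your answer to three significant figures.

1.35 × 10^3 μL

Step 1: 150 μL brought to 1800 μL → factor 1800/150 = 12
Step 2: 0.72 mL brought to 20.5 mL → factor 20.5/0.72 = 28.472
Step 3: v brought to 4300 μL → factor = 4300 μL/v
Product of known-step factors = 341.67
Overall factor = 8.00 mg/mL / (7.35 × 10^3 ng/mL) = 1088.4
Step-3 factor = 1088.4 / 341.67 = 3.1857
v = 4300 μL / 3.1857 = 1.35 × 10^3 μL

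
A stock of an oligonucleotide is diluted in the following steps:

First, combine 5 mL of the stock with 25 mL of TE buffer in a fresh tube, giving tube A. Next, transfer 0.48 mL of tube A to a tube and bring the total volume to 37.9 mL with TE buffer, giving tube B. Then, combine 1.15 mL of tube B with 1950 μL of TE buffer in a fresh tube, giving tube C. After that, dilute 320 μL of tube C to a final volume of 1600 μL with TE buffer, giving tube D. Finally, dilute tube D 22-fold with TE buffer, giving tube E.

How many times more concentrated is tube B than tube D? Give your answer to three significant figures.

13.5

Step 1: 5 mL + 25 mL = 30 mL total → factor 30/5 = 6
Step 2: 0.48 mL brought to 37.9 mL → factor 37.9/0.48 = 78.958
Step 3: 1.15 mL + 1950 μL = 3.1 mL total → factor 3.1/1.15 = 2.6957
Step 4: 320 μL brought to 1600 μL → factor 1600/320 = 5
Dilution factor to tube B = 473.75; to tube D = 6385.3
[tube B]/[tube D] = (factor to tube D)/(factor to tube B) = 6385.3/473.75 = 13.5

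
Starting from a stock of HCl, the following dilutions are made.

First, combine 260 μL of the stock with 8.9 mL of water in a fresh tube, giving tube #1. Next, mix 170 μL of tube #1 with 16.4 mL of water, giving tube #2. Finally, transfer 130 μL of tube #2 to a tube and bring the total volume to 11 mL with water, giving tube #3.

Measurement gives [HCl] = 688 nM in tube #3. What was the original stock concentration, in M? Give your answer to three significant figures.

0.200 M

Step 1: 260 μL + 8.9 mL = 9160 μL total → factor 9160/260 = 35.231
Step 2: 170 μL + 16.4 mL = 16570 μL total → factor 16570/170 = 97.471
Step 3: 130 μL brought to 11 mL → factor 11000/130 = 84.615
Overall dilution factor = 35.231 × 97.471 × 84.615 = 2.9057 × 10^5
Stock = 688 nM × 2.9057 × 10^5 = 1.999 × 10^8 nM = 0.200 M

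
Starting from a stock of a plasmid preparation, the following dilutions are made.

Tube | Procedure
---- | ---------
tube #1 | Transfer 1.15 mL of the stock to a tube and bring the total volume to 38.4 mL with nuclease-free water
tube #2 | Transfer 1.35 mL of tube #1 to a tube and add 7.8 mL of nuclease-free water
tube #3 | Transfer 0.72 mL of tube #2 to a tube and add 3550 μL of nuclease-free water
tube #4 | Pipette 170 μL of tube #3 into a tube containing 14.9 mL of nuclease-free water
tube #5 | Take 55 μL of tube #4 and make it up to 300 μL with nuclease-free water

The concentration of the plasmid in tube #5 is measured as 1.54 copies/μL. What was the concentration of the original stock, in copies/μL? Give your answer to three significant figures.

Step 1: 1.15 mL brought to 38.4 mL → factor 38.4/1.15 = 33.391
Step 2: 1.35 mL + 7.8 mL = 9.15 mL total → factor 9.15/1.35 = 6.7778
Step 3: 0.72 mL + 3550 μL = 4.27 mL total → factor 4.27/0.72 = 5.9306
Step 4: 170 μL + 14.9 mL = 15070 μL total → factor 15070/170 = 88.647
Step 5: 55 μL brought to 300 μL → factor 300/55 = 5.4545
Overall dilution factor = 33.391 × 6.7778 × 5.9306 × 88.647 × 5.4545 = 6.4899 × 10^5
Stock = 1.54 copies/μL × 6.4899 × 10^5 = 9.99 × 10^5 copies/μL

9.99 × 10^5 copies/μL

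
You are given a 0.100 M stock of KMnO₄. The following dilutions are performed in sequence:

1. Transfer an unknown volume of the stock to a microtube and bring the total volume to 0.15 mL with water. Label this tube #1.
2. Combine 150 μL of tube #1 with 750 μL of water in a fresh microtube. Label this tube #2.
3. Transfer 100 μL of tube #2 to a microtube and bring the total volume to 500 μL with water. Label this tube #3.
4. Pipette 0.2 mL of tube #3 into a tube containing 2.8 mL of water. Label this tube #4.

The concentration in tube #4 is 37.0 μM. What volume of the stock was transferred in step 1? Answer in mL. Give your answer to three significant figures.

Step 1: v brought to 0.15 mL → factor = 0.15 mL/v
Step 2: 150 μL + 750 μL = 900 μL total → factor 900/150 = 6
Step 3: 100 μL brought to 500 μL → factor 500/100 = 5
Step 4: 0.2 mL + 2.8 mL = 3 mL total → factor 3/0.2 = 15
Product of known-step factors = 450
Overall factor = 0.100 M / (37.0 μM) = 2702.7
Step-1 factor = 2702.7 / 450 = 6.006
v = 0.15 mL / 6.006 = 0.0250 mL

0.0250 mL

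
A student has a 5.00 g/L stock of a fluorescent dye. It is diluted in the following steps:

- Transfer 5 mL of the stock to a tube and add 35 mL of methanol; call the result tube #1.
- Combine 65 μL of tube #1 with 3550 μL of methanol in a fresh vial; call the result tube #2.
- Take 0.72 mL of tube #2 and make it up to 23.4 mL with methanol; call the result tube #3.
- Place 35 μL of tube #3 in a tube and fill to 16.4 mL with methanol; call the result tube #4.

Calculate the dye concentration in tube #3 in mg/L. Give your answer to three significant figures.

0.346 mg/L

Step 1: 5 mL + 35 mL = 40 mL total → factor 40/5 = 8
Step 2: 65 μL + 3550 μL = 3615 μL total → factor 3615/65 = 55.615
Step 3: 0.72 mL brought to 23.4 mL → factor 23.4/0.72 = 32.5
Dilution factor through tube #3 = 8 × 55.615 × 32.5 = 14460
[tube #3] = 5.00 g/L / 14460 = 0.0003458 g/L = 0.346 mg/L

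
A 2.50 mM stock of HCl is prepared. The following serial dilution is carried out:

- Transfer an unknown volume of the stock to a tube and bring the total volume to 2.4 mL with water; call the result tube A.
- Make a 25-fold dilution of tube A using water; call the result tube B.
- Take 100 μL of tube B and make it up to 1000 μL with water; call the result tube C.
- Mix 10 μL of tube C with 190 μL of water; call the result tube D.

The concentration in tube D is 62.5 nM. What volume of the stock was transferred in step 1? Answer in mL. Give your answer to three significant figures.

0.300 mL

Step 1: v brought to 2.4 mL → factor = 2.4 mL/v
Step 2: 25-fold → factor 25
Step 3: 100 μL brought to 1000 μL → factor 1000/100 = 10
Step 4: 10 μL + 190 μL = 200 μL total → factor 200/10 = 20
Product of known-step factors = 5000
Overall factor = 2.50 mM / (62.5 nM) = 40000
Step-1 factor = 40000 / 5000 = 8
v = 2.4 mL / 8 = 0.300 mL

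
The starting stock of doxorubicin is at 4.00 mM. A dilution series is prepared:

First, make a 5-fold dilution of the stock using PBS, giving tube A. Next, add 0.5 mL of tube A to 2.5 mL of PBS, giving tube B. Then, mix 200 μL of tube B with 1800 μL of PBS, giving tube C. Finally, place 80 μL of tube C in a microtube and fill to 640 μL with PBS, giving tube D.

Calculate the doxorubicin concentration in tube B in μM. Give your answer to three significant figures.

133 μM

Step 1: 5-fold → factor 5
Step 2: 0.5 mL + 2.5 mL = 3 mL total → factor 3/0.5 = 6
Dilution factor through tube B = 5 × 6 = 30
[tube B] = 4.00 mM / 30 = 0.1333 mM = 133 μM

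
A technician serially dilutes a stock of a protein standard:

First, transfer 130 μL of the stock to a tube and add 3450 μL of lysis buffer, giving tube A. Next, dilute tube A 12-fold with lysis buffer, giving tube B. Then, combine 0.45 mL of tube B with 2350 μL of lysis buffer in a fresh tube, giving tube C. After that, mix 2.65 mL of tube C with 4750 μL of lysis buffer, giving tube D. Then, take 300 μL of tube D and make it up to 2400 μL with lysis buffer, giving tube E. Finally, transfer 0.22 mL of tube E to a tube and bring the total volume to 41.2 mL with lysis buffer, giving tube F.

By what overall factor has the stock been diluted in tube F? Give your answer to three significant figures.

8.60 × 10^6

Step 1: 130 μL + 3450 μL = 3580 μL total → factor 3580/130 = 27.538
Step 2: 12-fold → factor 12
Step 3: 0.45 mL + 2350 μL = 2.8 mL total → factor 2.8/0.45 = 6.2222
Step 4: 2.65 mL + 4750 μL = 7.4 mL total → factor 7.4/2.65 = 2.7925
Step 5: 300 μL brought to 2400 μL → factor 2400/300 = 8
Step 6: 0.22 mL brought to 41.2 mL → factor 41.2/0.22 = 187.27
Overall dilution factor = 27.538 × 12 × 6.2222 × 2.7925 × 8 × 187.27 = 8.6023 × 10^6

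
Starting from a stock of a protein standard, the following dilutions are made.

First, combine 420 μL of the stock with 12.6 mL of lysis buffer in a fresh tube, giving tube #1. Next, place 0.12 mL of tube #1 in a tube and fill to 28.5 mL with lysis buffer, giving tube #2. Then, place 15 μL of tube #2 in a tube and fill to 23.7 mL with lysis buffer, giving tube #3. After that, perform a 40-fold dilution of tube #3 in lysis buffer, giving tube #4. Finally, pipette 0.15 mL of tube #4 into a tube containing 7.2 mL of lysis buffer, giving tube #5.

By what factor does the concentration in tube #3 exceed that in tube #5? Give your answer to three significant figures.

Step 1: 420 μL + 12.6 mL = 13020 μL total → factor 13020/420 = 31
Step 2: 0.12 mL brought to 28.5 mL → factor 28.5/0.12 = 237.5
Step 3: 15 μL brought to 23.7 mL → factor 23700/15 = 1580
Step 4: 40-fold → factor 40
Step 5: 0.15 mL + 7.2 mL = 7.35 mL total → factor 7.35/0.15 = 49
Dilution factor to tube #3 = 1.1633 × 10^7; to tube #5 = 2.28 × 10^10
[tube #3]/[tube #5] = (factor to tube #5)/(factor to tube #3) = 2.28 × 10^10/1.1633 × 10^7 = 1.96 × 10^3

1.96 × 10^3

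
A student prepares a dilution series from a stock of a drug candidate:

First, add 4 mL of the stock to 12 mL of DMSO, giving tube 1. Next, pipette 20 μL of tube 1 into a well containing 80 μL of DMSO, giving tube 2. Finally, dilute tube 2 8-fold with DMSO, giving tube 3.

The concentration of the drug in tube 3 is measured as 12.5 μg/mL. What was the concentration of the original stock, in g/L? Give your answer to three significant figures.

2.00 g/L

Step 1: 4 mL + 12 mL = 16 mL total → factor 16/4 = 4
Step 2: 20 μL + 80 μL = 100 μL total → factor 100/20 = 5
Step 3: 8-fold → factor 8
Overall dilution factor = 4 × 5 × 8 = 160
Stock = 12.5 μg/mL × 160 = 2000 μg/mL = 2.00 g/L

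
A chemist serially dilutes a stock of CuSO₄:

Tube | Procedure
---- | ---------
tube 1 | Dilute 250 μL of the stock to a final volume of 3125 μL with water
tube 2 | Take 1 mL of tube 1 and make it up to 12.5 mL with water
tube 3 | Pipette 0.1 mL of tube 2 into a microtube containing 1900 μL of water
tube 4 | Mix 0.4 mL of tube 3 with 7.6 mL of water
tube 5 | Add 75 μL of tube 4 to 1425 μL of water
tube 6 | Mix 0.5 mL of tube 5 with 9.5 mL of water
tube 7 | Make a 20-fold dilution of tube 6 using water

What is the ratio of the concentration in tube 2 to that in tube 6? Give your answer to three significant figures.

1.60 × 10^5

Step 1: 250 μL brought to 3125 μL → factor 3125/250 = 12.5
Step 2: 1 mL brought to 12.5 mL → factor 12.5/1 = 12.5
Step 3: 0.1 mL + 1900 μL = 2 mL total → factor 2/0.1 = 20
Step 4: 0.4 mL + 7.6 mL = 8 mL total → factor 8/0.4 = 20
Step 5: 75 μL + 1425 μL = 1500 μL total → factor 1500/75 = 20
Step 6: 0.5 mL + 9.5 mL = 10 mL total → factor 10/0.5 = 20
Dilution factor to tube 2 = 156.25; to tube 6 = 2.5 × 10^7
[tube 2]/[tube 6] = (factor to tube 6)/(factor to tube 2) = 2.5 × 10^7/156.25 = 1.60 × 10^5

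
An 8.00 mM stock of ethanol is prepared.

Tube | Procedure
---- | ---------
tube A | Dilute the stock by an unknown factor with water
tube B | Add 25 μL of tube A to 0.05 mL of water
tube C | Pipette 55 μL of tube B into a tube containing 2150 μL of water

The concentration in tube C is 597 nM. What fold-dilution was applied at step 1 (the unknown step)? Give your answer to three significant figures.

111-fold

Step 1: unknown factor x
Step 2: 25 μL + 0.05 mL = 75 μL total → factor 75/25 = 3
Step 3: 55 μL + 2150 μL = 2205 μL total → factor 2205/55 = 40.091
Product of known-step factors = 120.27
Overall factor = 8.00 mM / (597 nM) = 13400
x = 13400 / 120.27 = 111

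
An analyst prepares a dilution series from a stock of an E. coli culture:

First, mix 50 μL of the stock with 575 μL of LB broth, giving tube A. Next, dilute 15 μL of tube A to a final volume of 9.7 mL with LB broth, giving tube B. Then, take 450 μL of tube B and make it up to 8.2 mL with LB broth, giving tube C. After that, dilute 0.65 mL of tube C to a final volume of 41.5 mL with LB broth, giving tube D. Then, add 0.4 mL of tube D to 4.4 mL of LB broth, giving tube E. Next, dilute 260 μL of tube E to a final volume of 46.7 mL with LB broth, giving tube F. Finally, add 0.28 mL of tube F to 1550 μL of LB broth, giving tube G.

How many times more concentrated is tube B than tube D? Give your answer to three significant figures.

Step 1: 50 μL + 575 μL = 625 μL total → factor 625/50 = 12.5
Step 2: 15 μL brought to 9.7 mL → factor 9700/15 = 646.67
Step 3: 450 μL brought to 8.2 mL → factor 8200/450 = 18.222
Step 4: 0.65 mL brought to 41.5 mL → factor 41.5/0.65 = 63.846
Dilution factor to tube B = 8083.3; to tube D = 9.4043 × 10^6
[tube B]/[tube D] = (factor to tube D)/(factor to tube B) = 9.4043 × 10^6/8083.3 = 1.16 × 10^3

1.16 × 10^3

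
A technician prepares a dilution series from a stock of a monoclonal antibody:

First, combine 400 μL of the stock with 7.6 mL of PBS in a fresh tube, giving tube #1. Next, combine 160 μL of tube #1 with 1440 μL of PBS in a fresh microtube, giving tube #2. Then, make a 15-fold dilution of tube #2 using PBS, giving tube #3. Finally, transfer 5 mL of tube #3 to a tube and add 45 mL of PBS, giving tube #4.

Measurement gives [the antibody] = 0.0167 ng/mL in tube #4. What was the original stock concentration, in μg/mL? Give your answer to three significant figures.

0.501 μg/mL

Step 1: 400 μL + 7.6 mL = 8000 μL total → factor 8000/400 = 20
Step 2: 160 μL + 1440 μL = 1600 μL total → factor 1600/160 = 10
Step 3: 15-fold → factor 15
Step 4: 5 mL + 45 mL = 50 mL total → factor 50/5 = 10
Overall dilution factor = 20 × 10 × 15 × 10 = 30000
Stock = 0.0167 ng/mL × 30000 = 501.0 ng/mL = 0.501 μg/mL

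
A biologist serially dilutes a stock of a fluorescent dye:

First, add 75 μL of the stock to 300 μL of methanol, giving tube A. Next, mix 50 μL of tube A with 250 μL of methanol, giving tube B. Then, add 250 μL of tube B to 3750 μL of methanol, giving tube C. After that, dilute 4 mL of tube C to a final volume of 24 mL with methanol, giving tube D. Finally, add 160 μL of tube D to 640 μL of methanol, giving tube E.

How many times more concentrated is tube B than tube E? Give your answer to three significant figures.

Step 1: 75 μL + 300 μL = 375 μL total → factor 375/75 = 5
Step 2: 50 μL + 250 μL = 300 μL total → factor 300/50 = 6
Step 3: 250 μL + 3750 μL = 4000 μL total → factor 4000/250 = 16
Step 4: 4 mL brought to 24 mL → factor 24/4 = 6
Step 5: 160 μL + 640 μL = 800 μL total → factor 800/160 = 5
Dilution factor to tube B = 30; to tube E = 14400
[tube B]/[tube E] = (factor to tube E)/(factor to tube B) = 14400/30 = 480

480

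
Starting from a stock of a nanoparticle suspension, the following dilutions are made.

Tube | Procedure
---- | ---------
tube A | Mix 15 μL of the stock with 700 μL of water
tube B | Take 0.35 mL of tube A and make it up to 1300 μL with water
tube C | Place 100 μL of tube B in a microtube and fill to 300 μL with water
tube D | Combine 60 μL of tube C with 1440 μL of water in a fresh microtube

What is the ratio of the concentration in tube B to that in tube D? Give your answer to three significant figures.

Step 1: 15 μL + 700 μL = 715 μL total → factor 715/15 = 47.667
Step 2: 0.35 mL brought to 1300 μL → factor 1.3/0.35 = 3.7143
Step 3: 100 μL brought to 300 μL → factor 300/100 = 3
Step 4: 60 μL + 1440 μL = 1500 μL total → factor 1500/60 = 25
Dilution factor to tube B = 177.05; to tube D = 13279
[tube B]/[tube D] = (factor to tube D)/(factor to tube B) = 13279/177.05 = 75.0

75.0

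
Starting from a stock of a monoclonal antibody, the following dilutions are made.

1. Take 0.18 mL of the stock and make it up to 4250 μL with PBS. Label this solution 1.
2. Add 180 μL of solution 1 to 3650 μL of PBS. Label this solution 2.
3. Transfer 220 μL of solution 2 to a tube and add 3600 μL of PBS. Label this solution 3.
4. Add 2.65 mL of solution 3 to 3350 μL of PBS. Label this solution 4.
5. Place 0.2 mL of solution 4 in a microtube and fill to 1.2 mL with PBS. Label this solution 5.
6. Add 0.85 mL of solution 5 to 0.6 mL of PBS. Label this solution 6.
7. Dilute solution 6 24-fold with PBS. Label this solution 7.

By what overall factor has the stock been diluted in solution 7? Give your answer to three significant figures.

Step 1: 0.18 mL brought to 4250 μL → factor 4.25/0.18 = 23.611
Step 2: 180 μL + 3650 μL = 3830 μL total → factor 3830/180 = 21.278
Step 3: 220 μL + 3600 μL = 3820 μL total → factor 3820/220 = 17.364
Step 4: 2.65 mL + 3350 μL = 6 mL total → factor 6/2.65 = 2.2642
Step 5: 0.2 mL brought to 1.2 mL → factor 1.2/0.2 = 6
Step 6: 0.85 mL + 0.6 mL = 1.45 mL total → factor 1.45/0.85 = 1.7059
Step 7: 24-fold → factor 24
Overall dilution factor = 23.611 × 21.278 × 17.364 × 2.2642 × 6 × 1.7059 × 24 = 4.8518 × 10^6

4.85 × 10^6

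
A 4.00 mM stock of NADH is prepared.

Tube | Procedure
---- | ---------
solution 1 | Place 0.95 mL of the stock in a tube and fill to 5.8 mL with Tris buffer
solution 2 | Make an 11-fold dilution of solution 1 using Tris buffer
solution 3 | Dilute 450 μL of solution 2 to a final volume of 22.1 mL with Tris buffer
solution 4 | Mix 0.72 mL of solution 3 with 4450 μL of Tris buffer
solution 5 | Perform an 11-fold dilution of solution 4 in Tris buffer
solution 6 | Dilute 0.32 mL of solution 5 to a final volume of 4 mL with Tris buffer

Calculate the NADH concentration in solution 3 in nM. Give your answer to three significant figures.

1.21 × 10^3 nM

Step 1: 0.95 mL brought to 5.8 mL → factor 5.8/0.95 = 6.1053
Step 2: 11-fold → factor 11
Step 3: 450 μL brought to 22.1 mL → factor 22100/450 = 49.111
Dilution factor through solution 3 = 6.1053 × 11 × 49.111 = 3298.2
[solution 3] = 4.00 mM / 3298.2 = 0.001213 mM = 1.21 × 10^3 nM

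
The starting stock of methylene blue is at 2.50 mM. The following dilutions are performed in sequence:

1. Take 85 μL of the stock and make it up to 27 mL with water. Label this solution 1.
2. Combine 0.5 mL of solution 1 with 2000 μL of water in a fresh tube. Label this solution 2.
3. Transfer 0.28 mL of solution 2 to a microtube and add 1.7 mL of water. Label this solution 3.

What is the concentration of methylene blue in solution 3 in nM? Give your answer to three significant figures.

223 nM

Step 1: 85 μL brought to 27 mL → factor 27000/85 = 317.65
Step 2: 0.5 mL + 2000 μL = 2.5 mL total → factor 2.5/0.5 = 5
Step 3: 0.28 mL + 1.7 mL = 1.98 mL total → factor 1.98/0.28 = 7.0714
Dilution factor through solution 3 = 317.65 × 5 × 7.0714 = 11231
[solution 3] = 2.50 mM / 11231 = 0.0002226 mM = 223 nM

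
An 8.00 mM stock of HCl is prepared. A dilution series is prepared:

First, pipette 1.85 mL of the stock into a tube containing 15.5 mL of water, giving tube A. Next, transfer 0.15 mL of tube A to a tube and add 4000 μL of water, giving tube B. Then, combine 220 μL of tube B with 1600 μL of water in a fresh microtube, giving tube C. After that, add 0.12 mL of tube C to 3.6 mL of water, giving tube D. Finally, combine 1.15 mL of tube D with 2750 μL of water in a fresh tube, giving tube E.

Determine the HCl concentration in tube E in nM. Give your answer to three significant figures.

35.5 nM

Step 1: 1.85 mL + 15.5 mL = 17.35 mL total → factor 17.35/1.85 = 9.3784
Step 2: 0.15 mL + 4000 μL = 4.15 mL total → factor 4.15/0.15 = 27.667
Step 3: 220 μL + 1600 μL = 1820 μL total → factor 1820/220 = 8.2727
Step 4: 0.12 mL + 3.6 mL = 3.72 mL total → factor 3.72/0.12 = 31
Step 5: 1.15 mL + 2750 μL = 3.9 mL total → factor 3.9/1.15 = 3.3913
Overall dilution factor = 9.3784 × 27.667 × 8.2727 × 31 × 3.3913 = 2.2566 × 10^5
Final = 8.00 mM / 2.2566 × 10^5 = 3.545 × 10^-5 mM = 35.5 nM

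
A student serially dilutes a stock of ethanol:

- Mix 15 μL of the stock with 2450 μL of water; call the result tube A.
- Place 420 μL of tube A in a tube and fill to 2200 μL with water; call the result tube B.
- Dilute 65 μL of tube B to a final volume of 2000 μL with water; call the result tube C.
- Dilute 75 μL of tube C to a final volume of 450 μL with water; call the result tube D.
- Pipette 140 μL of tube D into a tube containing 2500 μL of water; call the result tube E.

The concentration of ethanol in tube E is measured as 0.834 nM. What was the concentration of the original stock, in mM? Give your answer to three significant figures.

Step 1: 15 μL + 2450 μL = 2465 μL total → factor 2465/15 = 164.33
Step 2: 420 μL brought to 2200 μL → factor 2200/420 = 5.2381
Step 3: 65 μL brought to 2000 μL → factor 2000/65 = 30.769
Step 4: 75 μL brought to 450 μL → factor 450/75 = 6
Step 5: 140 μL + 2500 μL = 2640 μL total → factor 2640/140 = 18.857
Overall dilution factor = 164.33 × 5.2381 × 30.769 × 6 × 18.857 = 2.9967 × 10^6
Stock = 0.834 nM × 2.9967 × 10^6 = 2.499 × 10^6 nM = 2.50 mM

2.50 mM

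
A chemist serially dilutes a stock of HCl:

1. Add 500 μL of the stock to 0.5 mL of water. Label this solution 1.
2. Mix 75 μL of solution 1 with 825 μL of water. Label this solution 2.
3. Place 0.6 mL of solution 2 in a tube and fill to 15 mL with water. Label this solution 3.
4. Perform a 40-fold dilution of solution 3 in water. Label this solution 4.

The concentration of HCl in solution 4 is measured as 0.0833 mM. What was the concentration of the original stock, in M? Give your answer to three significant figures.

Step 1: 500 μL + 0.5 mL = 1000 μL total → factor 1000/500 = 2
Step 2: 75 μL + 825 μL = 900 μL total → factor 900/75 = 12
Step 3: 0.6 mL brought to 15 mL → factor 15/0.6 = 25
Step 4: 40-fold → factor 40
Overall dilution factor = 2 × 12 × 25 × 40 = 24000
Stock = 0.0833 mM × 24000 = 1999 mM = 2.00 M

2.00 M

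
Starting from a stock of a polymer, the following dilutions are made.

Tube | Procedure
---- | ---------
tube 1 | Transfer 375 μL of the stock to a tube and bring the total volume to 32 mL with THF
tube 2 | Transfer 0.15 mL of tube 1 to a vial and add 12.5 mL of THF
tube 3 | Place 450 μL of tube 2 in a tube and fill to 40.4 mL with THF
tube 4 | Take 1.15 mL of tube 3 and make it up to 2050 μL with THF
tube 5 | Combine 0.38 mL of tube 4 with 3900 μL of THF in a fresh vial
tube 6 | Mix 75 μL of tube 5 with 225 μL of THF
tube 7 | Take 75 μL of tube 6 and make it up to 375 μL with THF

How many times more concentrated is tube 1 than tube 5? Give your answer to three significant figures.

1.52 × 10^5

Step 1: 375 μL brought to 32 mL → factor 32000/375 = 85.333
Step 2: 0.15 mL + 12.5 mL = 12.65 mL total → factor 12.65/0.15 = 84.333
Step 3: 450 μL brought to 40.4 mL → factor 40400/450 = 89.778
Step 4: 1.15 mL brought to 2050 μL → factor 2.05/1.15 = 1.7826
Step 5: 0.38 mL + 3900 μL = 4.28 mL total → factor 4.28/0.38 = 11.263
Dilution factor to tube 1 = 85.333; to tube 5 = 1.2972 × 10^7
[tube 1]/[tube 5] = (factor to tube 5)/(factor to tube 1) = 1.2972 × 10^7/85.333 = 1.52 × 10^5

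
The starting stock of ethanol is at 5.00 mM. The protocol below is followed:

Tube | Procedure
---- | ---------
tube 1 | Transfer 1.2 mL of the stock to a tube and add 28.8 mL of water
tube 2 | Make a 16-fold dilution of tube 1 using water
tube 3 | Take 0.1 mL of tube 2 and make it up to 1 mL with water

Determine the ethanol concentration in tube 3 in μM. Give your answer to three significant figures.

1.25 μM

Step 1: 1.2 mL + 28.8 mL = 30 mL total → factor 30/1.2 = 25
Step 2: 16-fold → factor 16
Step 3: 0.1 mL brought to 1 mL → factor 1/0.1 = 10
Overall dilution factor = 25 × 16 × 10 = 4000
Final = 5.00 mM / 4000 = 0.001250 mM = 1.25 μM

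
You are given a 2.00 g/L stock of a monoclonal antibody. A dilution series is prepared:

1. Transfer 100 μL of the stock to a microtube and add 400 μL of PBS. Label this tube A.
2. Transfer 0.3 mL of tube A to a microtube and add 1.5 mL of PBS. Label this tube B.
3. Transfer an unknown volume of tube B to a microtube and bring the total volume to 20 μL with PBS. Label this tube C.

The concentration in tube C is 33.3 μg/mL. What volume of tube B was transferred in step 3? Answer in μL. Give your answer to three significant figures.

9.99 μL

Step 1: 100 μL + 400 μL = 500 μL total → factor 500/100 = 5
Step 2: 0.3 mL + 1.5 mL = 1.8 mL total → factor 1.8/0.3 = 6
Step 3: v brought to 20 μL → factor = 20 μL/v
Product of known-step factors = 30
Overall factor = 2.00 g/L / (33.3 μg/mL) = 60.06
Step-3 factor = 60.06 / 30 = 2.002
v = 20 μL / 2.002 = 9.99 μL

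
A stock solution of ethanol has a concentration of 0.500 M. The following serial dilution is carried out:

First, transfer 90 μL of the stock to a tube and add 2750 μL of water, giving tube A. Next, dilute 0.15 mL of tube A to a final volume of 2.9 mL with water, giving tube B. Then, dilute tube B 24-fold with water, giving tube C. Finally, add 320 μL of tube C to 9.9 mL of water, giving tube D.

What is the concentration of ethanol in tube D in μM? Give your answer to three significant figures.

1.07 μM

Step 1: 90 μL + 2750 μL = 2840 μL total → factor 2840/90 = 31.556
Step 2: 0.15 mL brought to 2.9 mL → factor 2.9/0.15 = 19.333
Step 3: 24-fold → factor 24
Step 4: 320 μL + 9.9 mL = 10220 μL total → factor 10220/320 = 31.938
Overall dilution factor = 31.556 × 19.333 × 24 × 31.938 = 4.6762 × 10^5
Final = 0.500 M / 4.6762 × 10^5 = 1.069 × 10^-6 M = 1.07 μM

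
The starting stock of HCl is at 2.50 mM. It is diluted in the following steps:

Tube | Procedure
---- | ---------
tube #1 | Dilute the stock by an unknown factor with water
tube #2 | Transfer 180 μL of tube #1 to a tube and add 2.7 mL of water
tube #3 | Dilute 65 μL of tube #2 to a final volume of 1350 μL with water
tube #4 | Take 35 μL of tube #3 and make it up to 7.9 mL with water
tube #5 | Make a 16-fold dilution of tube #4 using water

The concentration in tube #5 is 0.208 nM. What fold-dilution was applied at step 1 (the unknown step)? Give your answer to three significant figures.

Step 1: unknown factor x
Step 2: 180 μL + 2.7 mL = 2880 μL total → factor 2880/180 = 16
Step 3: 65 μL brought to 1350 μL → factor 1350/65 = 20.769
Step 4: 35 μL brought to 7.9 mL → factor 7900/35 = 225.71
Step 5: 16-fold → factor 16
Product of known-step factors = 1.2001 × 10^6
Overall factor = 2.50 mM / (0.208 nM) = 1.2019 × 10^7
x = 1.2019 × 10^7 / 1.2001 × 10^6 = 10.0

10.0-fold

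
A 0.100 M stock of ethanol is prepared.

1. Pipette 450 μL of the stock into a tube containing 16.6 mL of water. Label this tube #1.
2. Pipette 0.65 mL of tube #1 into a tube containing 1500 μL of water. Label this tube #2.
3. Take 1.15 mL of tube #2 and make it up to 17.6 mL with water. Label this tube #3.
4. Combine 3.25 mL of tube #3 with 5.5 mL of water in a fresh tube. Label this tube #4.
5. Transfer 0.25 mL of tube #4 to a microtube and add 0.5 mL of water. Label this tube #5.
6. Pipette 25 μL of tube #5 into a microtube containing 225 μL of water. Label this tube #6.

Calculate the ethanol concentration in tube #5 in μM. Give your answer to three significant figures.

Step 1: 450 μL + 16.6 mL = 17050 μL total → factor 17050/450 = 37.889
Step 2: 0.65 mL + 1500 μL = 2.15 mL total → factor 2.15/0.65 = 3.3077
Step 3: 1.15 mL brought to 17.6 mL → factor 17.6/1.15 = 15.304
Step 4: 3.25 mL + 5.5 mL = 8.75 mL total → factor 8.75/3.25 = 2.6923
Step 5: 0.25 mL + 0.5 mL = 0.75 mL total → factor 0.75/0.25 = 3
Dilution factor through tube #5 = 37.889 × 3.3077 × 15.304 × 2.6923 × 3 = 15492
[tube #5] = 0.100 M / 15492 = 6.455 × 10^-6 M = 6.46 μM

6.46 μM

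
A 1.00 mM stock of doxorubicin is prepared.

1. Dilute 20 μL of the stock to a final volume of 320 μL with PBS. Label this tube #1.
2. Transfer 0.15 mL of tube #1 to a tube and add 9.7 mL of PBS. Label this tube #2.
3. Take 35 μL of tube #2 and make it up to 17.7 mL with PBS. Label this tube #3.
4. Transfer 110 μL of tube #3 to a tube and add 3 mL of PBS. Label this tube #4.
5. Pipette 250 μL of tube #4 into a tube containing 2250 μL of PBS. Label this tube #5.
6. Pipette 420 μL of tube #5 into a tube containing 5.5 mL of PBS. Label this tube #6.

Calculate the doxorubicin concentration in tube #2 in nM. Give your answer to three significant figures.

Step 1: 20 μL brought to 320 μL → factor 320/20 = 16
Step 2: 0.15 mL + 9.7 mL = 9.85 mL total → factor 9.85/0.15 = 65.667
Dilution factor through tube #2 = 16 × 65.667 = 1050.7
[tube #2] = 1.00 mM / 1050.7 = 0.0009518 mM = 952 nM

952 nM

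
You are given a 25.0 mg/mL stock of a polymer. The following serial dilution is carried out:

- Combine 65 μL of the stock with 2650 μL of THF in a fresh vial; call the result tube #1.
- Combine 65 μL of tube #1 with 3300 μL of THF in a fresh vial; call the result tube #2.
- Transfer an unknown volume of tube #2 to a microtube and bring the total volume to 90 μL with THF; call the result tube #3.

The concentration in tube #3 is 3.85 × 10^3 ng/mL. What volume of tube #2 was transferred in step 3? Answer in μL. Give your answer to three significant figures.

Step 1: 65 μL + 2650 μL = 2715 μL total → factor 2715/65 = 41.769
Step 2: 65 μL + 3300 μL = 3365 μL total → factor 3365/65 = 51.769
Step 3: v brought to 90 μL → factor = 90 μL/v
Product of known-step factors = 2162.4
Overall factor = 25.0 mg/mL / (3.85 × 10^3 ng/mL) = 6493.5
Step-3 factor = 6493.5 / 2162.4 = 3.003
v = 90 μL / 3.003 = 30.0 μL

30.0 μL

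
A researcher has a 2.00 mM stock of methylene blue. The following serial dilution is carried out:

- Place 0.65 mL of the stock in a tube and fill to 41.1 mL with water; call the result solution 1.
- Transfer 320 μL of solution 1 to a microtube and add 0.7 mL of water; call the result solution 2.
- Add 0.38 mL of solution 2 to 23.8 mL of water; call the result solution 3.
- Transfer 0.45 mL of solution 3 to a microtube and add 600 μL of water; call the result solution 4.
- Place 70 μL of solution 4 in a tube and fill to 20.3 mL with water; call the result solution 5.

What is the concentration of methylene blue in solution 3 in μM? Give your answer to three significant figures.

Step 1: 0.65 mL brought to 41.1 mL → factor 41.1/0.65 = 63.231
Step 2: 320 μL + 0.7 mL = 1020 μL total → factor 1020/320 = 3.1875
Step 3: 0.38 mL + 23.8 mL = 24.18 mL total → factor 24.18/0.38 = 63.632
Dilution factor through solution 3 = 63.231 × 3.1875 × 63.632 = 12825
[solution 3] = 2.00 mM / 12825 = 0.0001559 mM = 0.156 μM

0.156 μM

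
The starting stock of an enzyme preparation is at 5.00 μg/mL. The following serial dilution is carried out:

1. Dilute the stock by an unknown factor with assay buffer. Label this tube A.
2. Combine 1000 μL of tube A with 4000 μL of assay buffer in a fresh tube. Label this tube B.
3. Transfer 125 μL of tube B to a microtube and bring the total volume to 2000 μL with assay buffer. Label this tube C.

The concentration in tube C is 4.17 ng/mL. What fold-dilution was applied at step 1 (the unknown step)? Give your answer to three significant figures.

Step 1: unknown factor x
Step 2: 1000 μL + 4000 μL = 5000 μL total → factor 5000/1000 = 5
Step 3: 125 μL brought to 2000 μL → factor 2000/125 = 16
Product of known-step factors = 80
Overall factor = 5.00 μg/mL / (4.17 ng/mL) = 1199
x = 1199 / 80 = 15.0

15.0-fold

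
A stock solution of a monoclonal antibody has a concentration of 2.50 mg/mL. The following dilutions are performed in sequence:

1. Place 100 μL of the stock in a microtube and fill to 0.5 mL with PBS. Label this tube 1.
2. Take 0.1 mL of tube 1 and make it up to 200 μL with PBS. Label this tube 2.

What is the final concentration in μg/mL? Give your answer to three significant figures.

250 μg/mL

Step 1: 100 μL brought to 0.5 mL → factor 500/100 = 5
Step 2: 0.1 mL brought to 200 μL → factor 0.2/0.1 = 2
Overall dilution factor = 5 × 2 = 10
Final = 2.50 mg/mL / 10 = 0.2500 mg/mL = 250 μg/mL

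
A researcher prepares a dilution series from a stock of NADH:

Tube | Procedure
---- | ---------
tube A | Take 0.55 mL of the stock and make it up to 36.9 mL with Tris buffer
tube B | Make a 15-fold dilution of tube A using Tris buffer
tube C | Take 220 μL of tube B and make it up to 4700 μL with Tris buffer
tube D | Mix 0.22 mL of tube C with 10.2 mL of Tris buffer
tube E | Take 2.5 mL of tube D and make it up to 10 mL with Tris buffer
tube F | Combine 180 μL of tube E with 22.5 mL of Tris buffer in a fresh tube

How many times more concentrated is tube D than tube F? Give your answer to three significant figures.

Step 1: 0.55 mL brought to 36.9 mL → factor 36.9/0.55 = 67.091
Step 2: 15-fold → factor 15
Step 3: 220 μL brought to 4700 μL → factor 4700/220 = 21.364
Step 4: 0.22 mL + 10.2 mL = 10.42 mL total → factor 10.42/0.22 = 47.364
Step 5: 2.5 mL brought to 10 mL → factor 10/2.5 = 4
Step 6: 180 μL + 22.5 mL = 22680 μL total → factor 22680/180 = 126
Dilution factor to tube D = 1.0183 × 10^6; to tube F = 5.1322 × 10^8
[tube D]/[tube F] = (factor to tube F)/(factor to tube D) = 5.1322 × 10^8/1.0183 × 10^6 = 504

504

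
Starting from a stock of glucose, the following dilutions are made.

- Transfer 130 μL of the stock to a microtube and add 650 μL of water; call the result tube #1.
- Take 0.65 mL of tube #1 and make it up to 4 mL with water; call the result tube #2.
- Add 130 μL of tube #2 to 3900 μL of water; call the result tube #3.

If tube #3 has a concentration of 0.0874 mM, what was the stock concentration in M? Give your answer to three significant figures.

0.100 M

Step 1: 130 μL + 650 μL = 780 μL total → factor 780/130 = 6
Step 2: 0.65 mL brought to 4 mL → factor 4/0.65 = 6.1538
Step 3: 130 μL + 3900 μL = 4030 μL total → factor 4030/130 = 31
Overall dilution factor = 6 × 6.1538 × 31 = 1144.6
Stock = 0.0874 mM × 1144.6 = 100.0 mM = 0.100 M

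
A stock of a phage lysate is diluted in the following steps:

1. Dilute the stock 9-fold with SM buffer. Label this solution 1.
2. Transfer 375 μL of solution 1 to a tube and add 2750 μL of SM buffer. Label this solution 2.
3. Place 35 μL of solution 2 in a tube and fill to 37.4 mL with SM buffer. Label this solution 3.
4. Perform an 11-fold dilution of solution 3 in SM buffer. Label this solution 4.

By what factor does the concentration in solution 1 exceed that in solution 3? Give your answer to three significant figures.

Step 1: 9-fold → factor 9
Step 2: 375 μL + 2750 μL = 3125 μL total → factor 3125/375 = 8.3333
Step 3: 35 μL brought to 37.4 mL → factor 37400/35 = 1068.6
Dilution factor to solution 1 = 9; to solution 3 = 80143
[solution 1]/[solution 3] = (factor to solution 3)/(factor to solution 1) = 80143/9 = 8.90 × 10^3

8.90 × 10^3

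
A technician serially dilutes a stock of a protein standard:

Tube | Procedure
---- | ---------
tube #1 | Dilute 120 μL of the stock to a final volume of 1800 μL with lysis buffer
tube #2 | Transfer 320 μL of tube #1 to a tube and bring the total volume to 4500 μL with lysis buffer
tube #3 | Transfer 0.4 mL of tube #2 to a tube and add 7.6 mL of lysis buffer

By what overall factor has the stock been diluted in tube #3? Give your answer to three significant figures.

4.22 × 10^3

Step 1: 120 μL brought to 1800 μL → factor 1800/120 = 15
Step 2: 320 μL brought to 4500 μL → factor 4500/320 = 14.062
Step 3: 0.4 mL + 7.6 mL = 8 mL total → factor 8/0.4 = 20
Overall dilution factor = 15 × 14.062 × 20 = 4218.8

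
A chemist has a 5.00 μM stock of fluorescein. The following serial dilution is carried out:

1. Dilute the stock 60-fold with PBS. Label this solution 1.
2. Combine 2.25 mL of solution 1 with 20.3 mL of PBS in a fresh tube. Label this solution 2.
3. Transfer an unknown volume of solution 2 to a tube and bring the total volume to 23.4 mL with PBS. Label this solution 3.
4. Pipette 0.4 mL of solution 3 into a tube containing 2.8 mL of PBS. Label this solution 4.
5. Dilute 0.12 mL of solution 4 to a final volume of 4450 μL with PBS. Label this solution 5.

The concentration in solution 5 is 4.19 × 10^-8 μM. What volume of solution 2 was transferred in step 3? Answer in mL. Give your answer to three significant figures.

0.0350 mL

Step 1: 60-fold → factor 60
Step 2: 2.25 mL + 20.3 mL = 22.55 mL total → factor 22.55/2.25 = 10.022
Step 3: v brought to 23.4 mL → factor = 23.4 mL/v
Step 4: 0.4 mL + 2.8 mL = 3.2 mL total → factor 3.2/0.4 = 8
Step 5: 0.12 mL brought to 4450 μL → factor 4.45/0.12 = 37.083
Product of known-step factors = 1.784 × 10^5
Overall factor = 5.00 μM / (4.19 × 10^-8 μM) = 1.1933 × 10^8
Step-3 factor = 1.1933 × 10^8 / 1.784 × 10^5 = 668.92
v = 23.4 mL / 668.92 = 0.0350 mL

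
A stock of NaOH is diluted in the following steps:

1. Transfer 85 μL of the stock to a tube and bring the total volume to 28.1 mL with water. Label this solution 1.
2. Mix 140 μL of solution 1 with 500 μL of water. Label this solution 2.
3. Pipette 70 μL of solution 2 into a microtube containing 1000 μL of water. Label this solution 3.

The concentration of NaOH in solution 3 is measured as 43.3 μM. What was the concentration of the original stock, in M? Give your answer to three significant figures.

1.00 M

Step 1: 85 μL brought to 28.1 mL → factor 28100/85 = 330.59
Step 2: 140 μL + 500 μL = 640 μL total → factor 640/140 = 4.5714
Step 3: 70 μL + 1000 μL = 1070 μL total → factor 1070/70 = 15.286
Overall dilution factor = 330.59 × 4.5714 × 15.286 = 23101
Stock = 43.3 μM × 23101 = 1.000 × 10^6 μM = 1.00 M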